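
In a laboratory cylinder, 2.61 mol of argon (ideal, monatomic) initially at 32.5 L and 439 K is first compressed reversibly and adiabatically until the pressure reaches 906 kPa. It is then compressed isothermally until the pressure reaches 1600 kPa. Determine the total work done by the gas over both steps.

P₁ = nRT₁/V₁ = 2.61×8.314×439/32.5 = 293 kPa.
Step 1 — Adiabatic: T₂/T₁ = (P₂/P₁)^((γ−1)/γ) ⇒ T₂ = 439×(3.09)^0.400 = 689 K; V₂ = 16.5 L.
ΔU = nCvΔT = 2.61×12.5×(689−439) = 8150 J.
Q = 0 for an adiabatic process, so W = −ΔU = -8150 J.
State after step 1: P = 906 kPa, V = 16.5 L, T = 689 K.
Step 2 — Isothermal: T stays 689 K; PV = const ⇒ V₂ = 9.35 L, P₂ = 1600 kPa.
ΔU = 0 (ideal gas, T constant).
W = nRT ln(V₂/V₁) = 2.61×8.314×689×ln(0.566) = -8510 J.
Q = ΔU + W = -8510 J.
Net over both steps: W = -16700 J, Q = -8510 J, ΔU = 8150 J.

-16700 J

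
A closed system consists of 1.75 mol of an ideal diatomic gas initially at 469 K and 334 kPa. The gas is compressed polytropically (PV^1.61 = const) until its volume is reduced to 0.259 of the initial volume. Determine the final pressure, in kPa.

V₁ = nRT₁/P₁ = 1.75×8.314×469/334 = 20.4 L.
Polytropic n=1.61: T₂ = T₁(V₁/V₂)^(n−1) = 469×(3.86)^0.61 = 1070 K; P₂ = P₁(V₁/V₂)^n = 2940 kPa.

2940 kPa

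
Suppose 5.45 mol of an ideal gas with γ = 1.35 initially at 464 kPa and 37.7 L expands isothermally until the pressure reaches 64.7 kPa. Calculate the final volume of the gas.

T₁ = P₁V₁/(nR) = 464×37.7/(5.45×8.314) = 386 K.
Isothermal: T stays 386 K; PV = const ⇒ V₂ = 270 L, P₂ = 64.7 kPa.

270 L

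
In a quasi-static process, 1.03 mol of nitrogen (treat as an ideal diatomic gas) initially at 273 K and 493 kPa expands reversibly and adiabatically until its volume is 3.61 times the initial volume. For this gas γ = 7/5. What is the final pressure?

81.7 kPa

V₁ = nRT₁/P₁ = 1.03×8.314×273/493 = 4.74 L.
Adiabatic: TV^(γ−1) = const ⇒ T₂ = 273×(0.277)^0.400 = 163 K; PV^γ = const ⇒ P₂ = 81.7 kPa.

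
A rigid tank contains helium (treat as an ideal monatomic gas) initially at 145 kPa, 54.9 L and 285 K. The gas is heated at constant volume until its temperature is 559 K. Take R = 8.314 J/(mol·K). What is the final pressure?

Isochoric: V stays 54.9 L; P/T = const ⇒ T₂ = 559 K, P₂ = 284 kPa.

284 kPa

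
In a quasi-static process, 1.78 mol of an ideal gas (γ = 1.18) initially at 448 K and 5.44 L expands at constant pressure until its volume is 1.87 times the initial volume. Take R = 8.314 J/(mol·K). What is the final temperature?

P₁ = nRT₁/V₁ = 1.78×8.314×448/5.44 = 1220 kPa.
Isobaric: P stays 1220 kPa; V/T = const ⇒ T₂ = 838 K, V₂ = 10.2 L.

838 K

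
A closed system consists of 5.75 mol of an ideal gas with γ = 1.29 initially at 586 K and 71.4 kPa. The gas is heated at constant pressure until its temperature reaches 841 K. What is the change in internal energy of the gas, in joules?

42000 J

V₁ = nRT₁/P₁ = 5.75×8.314×586/71.4 = 392 L.
Isobaric: P stays 71.4 kPa; V/T = const ⇒ T₂ = 841 K, V₂ = 563 L.
For an ideal gas ΔU = nCvΔT with Cv = R/(γ−1) = 28.7 J/(mol·K).
ΔU = 5.75×28.7×(841−586) = 42000 J.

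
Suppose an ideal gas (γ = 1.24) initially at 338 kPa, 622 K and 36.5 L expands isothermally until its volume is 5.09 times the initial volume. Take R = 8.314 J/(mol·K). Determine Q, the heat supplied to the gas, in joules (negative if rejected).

n = P₁V₁/(RT₁) = 338×36.5/(8.314×622) = 2.39 mol.
Isothermal: T stays 622 K; PV = const ⇒ V₂ = 186 L, P₂ = 66.4 kPa.
ΔU = 0 (ideal gas, T constant).
W = nRT ln(V₂/V₁) = 2.39×8.314×622×ln(5.09) = 20100 J.
Q = ΔU + W = 20100 J.

20100 J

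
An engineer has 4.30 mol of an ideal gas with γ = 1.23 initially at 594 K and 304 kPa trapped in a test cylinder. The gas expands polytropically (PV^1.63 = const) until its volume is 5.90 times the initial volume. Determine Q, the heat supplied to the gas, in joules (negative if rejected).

-39500 J

V₁ = nRT₁/P₁ = 4.30×8.314×594/304 = 69.9 L.
Polytropic n=1.63: T₂ = T₁(V₁/V₂)^(n−1) = 594×(0.169)^0.63 = 194 K; P₂ = P₁(V₁/V₂)^n = 16.8 kPa.
W = (P₁V₁−P₂V₂)/(n−1) = (304×69.9−16.8×412)/0.63 = 22700 J.
ΔU = nCvΔT = 4.30×36.1×(194−594) = -62200 J.
Q = ΔU + W = -39500 J.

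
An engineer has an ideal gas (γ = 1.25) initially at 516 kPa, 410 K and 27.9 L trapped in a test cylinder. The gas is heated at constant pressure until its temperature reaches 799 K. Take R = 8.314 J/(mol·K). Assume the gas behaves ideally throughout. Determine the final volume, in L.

54.4 L

Isobaric: P stays 516 kPa; V/T = const ⇒ T₂ = 799 K, V₂ = 54.4 L.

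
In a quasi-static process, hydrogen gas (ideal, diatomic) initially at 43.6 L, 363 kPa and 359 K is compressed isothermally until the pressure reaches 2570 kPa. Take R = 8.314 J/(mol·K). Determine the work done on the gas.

n = P₁V₁/(RT₁) = 363×43.6/(8.314×359) = 5.30 mol.
Isothermal: T stays 359 K; PV = const ⇒ V₂ = 6.16 L, P₂ = 2570 kPa.
W = nRT ln(V₂/V₁) = 5.30×8.314×359×ln(0.141) = -31000 J.
Work done on the gas = −W_by = 31000 J.

31000 J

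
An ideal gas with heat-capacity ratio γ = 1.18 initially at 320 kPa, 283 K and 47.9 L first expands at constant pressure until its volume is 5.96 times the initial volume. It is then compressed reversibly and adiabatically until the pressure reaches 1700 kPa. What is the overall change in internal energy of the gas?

n = P₁V₁/(RT₁) = 320×47.9/(8.314×283) = 6.51 mol.
Step 1 — Isobaric: P stays 320 kPa; V/T = const ⇒ T₂ = 1690 K, V₂ = 285 L.
W = PΔV = 320×(285−47.9) kPa·L = 76000 J.
ΔU = nCvΔT = 6.51×46.2×(1690−283) = 422000 J.
Q = ΔU + W = nCpΔT = 498000 J.
State after step 1: P = 320 kPa, V = 285 L, T = 1690 K.
Step 2 — Adiabatic: T₂/T₁ = (P₂/P₁)^((γ−1)/γ) ⇒ T₂ = 1690×(5.31)^0.153 = 2180 K; V₂ = 69.3 L.
ΔU = nCvΔT = 6.51×46.2×(2180−1690) = 147000 J.
Q = 0 for an adiabatic process, so W = −ΔU = -147000 J.
Net over both steps: W = -71200 J, Q = 498000 J, ΔU = 570000 J.

570000 J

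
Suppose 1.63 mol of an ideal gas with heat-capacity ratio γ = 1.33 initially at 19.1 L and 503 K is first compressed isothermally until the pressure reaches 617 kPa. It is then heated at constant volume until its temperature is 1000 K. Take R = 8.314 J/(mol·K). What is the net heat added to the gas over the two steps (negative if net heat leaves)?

16700 J

P₁ = nRT₁/V₁ = 1.63×8.314×503/19.1 = 357 kPa.
Step 1 — Isothermal: T stays 503 K; PV = const ⇒ V₂ = 11.0 L, P₂ = 617 kPa.
ΔU = 0 (ideal gas, T constant).
W = nRT ln(V₂/V₁) = 1.63×8.314×503×ln(0.578) = -3730 J.
Q = ΔU + W = -3730 J.
State after step 1: P = 617 kPa, V = 11.0 L, T = 503 K.
Step 2 — Isochoric: V stays 11.0 L; P/T = const ⇒ T₂ = 1000 K, P₂ = 1230 kPa.
W = 0 (no volume change).
ΔU = nCvΔT = 1.63×25.2×(1000−503) = 20400 J.
Q = ΔU = 20400 J.
Net over both steps: W = -3730 J, Q = 16700 J, ΔU = 20400 J.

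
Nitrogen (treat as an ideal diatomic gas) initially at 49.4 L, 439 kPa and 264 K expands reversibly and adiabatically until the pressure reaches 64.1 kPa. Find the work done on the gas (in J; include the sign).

n = P₁V₁/(RT₁) = 439×49.4/(8.314×264) = 9.88 mol.
Adiabatic: T₂/T₁ = (P₂/P₁)^((γ−1)/γ) ⇒ T₂ = 264×(0.146)^0.286 = 152 K; V₂ = 195 L.
ΔU = nCvΔT = 9.88×20.8×(152−264) = -22900 J.
Q = 0 for an adiabatic process, so W = −ΔU = 22900 J.
Work done on the gas = −W_by = -22900 J.

-22900 J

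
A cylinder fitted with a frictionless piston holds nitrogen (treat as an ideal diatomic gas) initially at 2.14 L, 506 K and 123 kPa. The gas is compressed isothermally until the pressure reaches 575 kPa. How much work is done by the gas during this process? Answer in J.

n = P₁V₁/(RT₁) = 123×2.14/(8.314×506) = 0.0626 mol.
Isothermal: T stays 506 K; PV = const ⇒ V₂ = 0.458 L, P₂ = 575 kPa.
W = nRT ln(V₂/V₁) = 0.0626×8.314×506×ln(0.214) = -406 J.

-406 J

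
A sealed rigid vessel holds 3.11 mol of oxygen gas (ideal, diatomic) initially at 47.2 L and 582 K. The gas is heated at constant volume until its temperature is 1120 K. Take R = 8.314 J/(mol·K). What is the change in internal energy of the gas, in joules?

34800 J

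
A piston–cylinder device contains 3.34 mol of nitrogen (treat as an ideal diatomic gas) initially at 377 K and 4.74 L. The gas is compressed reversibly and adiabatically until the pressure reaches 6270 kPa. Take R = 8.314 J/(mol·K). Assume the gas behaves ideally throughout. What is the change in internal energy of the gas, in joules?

P₁ = nRT₁/V₁ = 3.34×8.314×377/4.74 = 2210 kPa.
Adiabatic: T₂/T₁ = (P₂/P₁)^((γ−1)/γ) ⇒ T₂ = 377×(2.84)^0.286 = 508 K; V₂ = 2.25 L.
For an ideal gas ΔU = nCvΔT with Cv = (5/2)R = 20.8 J/(mol·K).
ΔU = 3.34×20.8×(508−377) = 9090 J.

9090 J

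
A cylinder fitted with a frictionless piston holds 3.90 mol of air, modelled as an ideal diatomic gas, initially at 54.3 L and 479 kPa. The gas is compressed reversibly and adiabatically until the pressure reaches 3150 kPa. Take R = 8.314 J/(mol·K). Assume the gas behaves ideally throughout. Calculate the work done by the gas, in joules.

-46300 J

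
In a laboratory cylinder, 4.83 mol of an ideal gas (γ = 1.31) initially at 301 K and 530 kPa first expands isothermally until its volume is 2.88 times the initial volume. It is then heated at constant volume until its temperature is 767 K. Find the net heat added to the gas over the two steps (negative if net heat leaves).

73200 J

V₁ = nRT₁/P₁ = 4.83×8.314×301/530 = 22.8 L.
Step 1 — Isothermal: T stays 301 K; PV = const ⇒ V₂ = 65.7 L, P₂ = 184 kPa.
ΔU = 0 (ideal gas, T constant).
W = nRT ln(V₂/V₁) = 4.83×8.314×301×ln(2.88) = 12800 J.
Q = ΔU + W = 12800 J.
State after step 1: P = 184 kPa, V = 65.7 L, T = 301 K.
Step 2 — Isochoric: V stays 65.7 L; P/T = const ⇒ T₂ = 767 K, P₂ = 469 kPa.
W = 0 (no volume change).
ΔU = nCvΔT = 4.83×26.8×(767−301) = 60400 J.
Q = ΔU = 60400 J.
Net over both steps: W = 12800 J, Q = 73200 J, ΔU = 60400 J.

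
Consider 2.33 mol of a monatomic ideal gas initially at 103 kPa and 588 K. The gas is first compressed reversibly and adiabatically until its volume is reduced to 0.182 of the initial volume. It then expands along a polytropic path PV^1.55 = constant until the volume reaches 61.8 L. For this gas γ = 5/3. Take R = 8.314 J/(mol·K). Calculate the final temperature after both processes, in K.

V₁ = nRT₁/P₁ = 2.33×8.314×588/103 = 111 L.
Step 1 — Adiabatic: TV^(γ−1) = const ⇒ T₂ = 588×(5.49)^0.667 = 1830 K; PV^γ = const ⇒ P₂ = 1760 kPa.
ΔU = nCvΔT = 2.33×12.5×(1830−588) = 36100 J.
Q = 0 for an adiabatic process, so W = −ΔU = -36100 J.
State after step 1: P = 1760 kPa, V = 20.1 L, T = 1830 K.
Step 2 — Polytropic n=1.55: T₂ = T₁(V₁/V₂)^(n−1) = 1830×(0.326)^0.55 = 988 K; P₂ = P₁(V₁/V₂)^n = 310 kPa.
W = (P₁V₁−P₂V₂)/(n−1) = (1760×20.1−310×61.8)/0.55 = 29700 J.
ΔU = nCvΔT = 2.33×12.5×(988−1830) = -24500 J.
Q = ΔU + W = 5200 J.
Net over both steps: W = -6420 J, Q = 5200 J, ΔU = 11600 J.

988 K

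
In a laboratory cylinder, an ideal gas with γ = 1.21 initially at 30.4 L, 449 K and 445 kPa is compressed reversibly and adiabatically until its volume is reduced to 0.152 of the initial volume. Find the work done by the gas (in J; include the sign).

n = P₁V₁/(RT₁) = 445×30.4/(8.314×449) = 3.62 mol.
Adiabatic: TV^(γ−1) = const ⇒ T₂ = 449×(6.58)^0.210 = 667 K; PV^γ = const ⇒ P₂ = 4350 kPa.
ΔU = nCvΔT = 3.62×39.6×(667−449) = 31300 J.
Q = 0 for an adiabatic process, so W = −ΔU = -31300 J.

-31300 J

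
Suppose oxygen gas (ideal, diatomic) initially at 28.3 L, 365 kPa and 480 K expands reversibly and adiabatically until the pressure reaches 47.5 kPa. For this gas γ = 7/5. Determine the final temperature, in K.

Adiabatic: T₂/T₁ = (P₂/P₁)^((γ−1)/γ) ⇒ T₂ = 480×(0.130)^0.286 = 268 K; V₂ = 121 L.

268 K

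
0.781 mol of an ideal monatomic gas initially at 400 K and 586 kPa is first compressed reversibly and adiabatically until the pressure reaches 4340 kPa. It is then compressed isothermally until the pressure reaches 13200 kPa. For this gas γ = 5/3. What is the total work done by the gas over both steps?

V₁ = nRT₁/P₁ = 0.781×8.314×400/586 = 4.43 L.
Step 1 — Adiabatic: T₂/T₁ = (P₂/P₁)^((γ−1)/γ) ⇒ T₂ = 400×(7.41)^0.400 = 891 K; V₂ = 1.33 L.
ΔU = nCvΔT = 0.781×12.5×(891−400) = 4780 J.
Q = 0 for an adiabatic process, so W = −ΔU = -4780 J.
State after step 1: P = 4340 kPa, V = 1.33 L, T = 891 K.
Step 2 — Isothermal: T stays 891 K; PV = const ⇒ V₂ = 0.438 L, P₂ = 13200 kPa.
ΔU = 0 (ideal gas, T constant).
W = nRT ln(V₂/V₁) = 0.781×8.314×891×ln(0.329) = -6440 J.
Q = ΔU + W = -6440 J.
Net over both steps: W = -11200 J, Q = -6440 J, ΔU = 4780 J.

-11200 J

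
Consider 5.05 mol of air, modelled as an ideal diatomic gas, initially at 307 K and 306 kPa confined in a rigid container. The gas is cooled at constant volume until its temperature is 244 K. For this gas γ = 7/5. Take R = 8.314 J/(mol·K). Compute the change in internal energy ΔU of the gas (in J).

V₁ = nRT₁/P₁ = 5.05×8.314×307/306 = 42.1 L.
Isochoric: V stays 42.1 L; P/T = const ⇒ T₂ = 244 K, P₂ = 243 kPa.
For an ideal gas ΔU = nCvΔT with Cv = (5/2)R = 20.8 J/(mol·K).
ΔU = 5.05×20.8×(244−307) = -6610 J.

-6610 J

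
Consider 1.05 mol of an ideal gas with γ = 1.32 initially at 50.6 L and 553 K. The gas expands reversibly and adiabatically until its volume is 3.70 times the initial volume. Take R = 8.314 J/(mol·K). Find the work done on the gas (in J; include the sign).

-5160 J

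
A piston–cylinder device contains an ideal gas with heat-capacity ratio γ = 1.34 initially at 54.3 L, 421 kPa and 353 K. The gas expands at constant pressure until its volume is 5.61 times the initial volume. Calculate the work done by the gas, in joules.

105000 J

n = P₁V₁/(RT₁) = 421×54.3/(8.314×353) = 7.79 mol.
Isobaric: P stays 421 kPa; V/T = const ⇒ T₂ = 1980 K, V₂ = 305 L.
W = PΔV = 421×(305−54.3) kPa·L = 105000 J.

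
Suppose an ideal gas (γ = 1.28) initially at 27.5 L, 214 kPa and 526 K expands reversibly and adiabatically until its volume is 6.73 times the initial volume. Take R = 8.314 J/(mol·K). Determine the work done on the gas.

n = P₁V₁/(RT₁) = 214×27.5/(8.314×526) = 1.35 mol.
Adiabatic: TV^(γ−1) = const ⇒ T₂ = 526×(0.149)^0.280 = 308 K; PV^γ = const ⇒ P₂ = 18.6 kPa.
ΔU = nCvΔT = 1.35×29.7×(308−526) = -8690 J.
Q = 0 for an adiabatic process, so W = −ΔU = 8690 J.
Work done on the gas = −W_by = -8690 J.

-8690 J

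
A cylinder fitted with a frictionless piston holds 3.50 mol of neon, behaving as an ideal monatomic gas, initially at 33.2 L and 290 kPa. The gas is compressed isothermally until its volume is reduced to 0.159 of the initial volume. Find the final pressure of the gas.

1820 kPa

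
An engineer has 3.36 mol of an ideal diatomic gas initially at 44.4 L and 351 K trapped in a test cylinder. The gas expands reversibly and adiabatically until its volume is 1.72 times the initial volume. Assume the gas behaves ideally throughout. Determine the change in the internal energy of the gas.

P₁ = nRT₁/V₁ = 3.36×8.314×351/44.4 = 221 kPa.
Adiabatic: TV^(γ−1) = const ⇒ T₂ = 351×(0.581)^0.400 = 283 K; PV^γ = const ⇒ P₂ = 103 kPa.
For an ideal gas ΔU = nCvΔT with Cv = (5/2)R = 20.8 J/(mol·K).
ΔU = 3.36×20.8×(283−351) = -4780 J.

-4780 J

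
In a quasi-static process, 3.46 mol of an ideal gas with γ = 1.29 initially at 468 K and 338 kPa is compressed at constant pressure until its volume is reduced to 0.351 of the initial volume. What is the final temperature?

V₁ = nRT₁/P₁ = 3.46×8.314×468/338 = 39.8 L.
Isobaric: P stays 338 kPa; V/T = const ⇒ T₂ = 164 K, V₂ = 14.0 L.

164 K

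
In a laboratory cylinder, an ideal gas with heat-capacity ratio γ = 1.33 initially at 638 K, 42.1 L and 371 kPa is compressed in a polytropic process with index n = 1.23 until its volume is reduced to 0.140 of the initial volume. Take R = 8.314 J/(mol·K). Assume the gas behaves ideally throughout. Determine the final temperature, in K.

1000 K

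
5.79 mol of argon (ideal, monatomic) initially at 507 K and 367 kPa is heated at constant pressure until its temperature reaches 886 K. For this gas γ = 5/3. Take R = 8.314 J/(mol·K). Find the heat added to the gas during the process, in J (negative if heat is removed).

45600 J

V₁ = nRT₁/P₁ = 5.79×8.314×507/367 = 66.5 L.
Isobaric: P stays 367 kPa; V/T = const ⇒ T₂ = 886 K, V₂ = 116 L.
W = PΔV = 367×(116−66.5) kPa·L = 18200 J.
ΔU = nCvΔT = 5.79×12.5×(886−507) = 27400 J.
Q = ΔU + W = nCpΔT = 45600 J.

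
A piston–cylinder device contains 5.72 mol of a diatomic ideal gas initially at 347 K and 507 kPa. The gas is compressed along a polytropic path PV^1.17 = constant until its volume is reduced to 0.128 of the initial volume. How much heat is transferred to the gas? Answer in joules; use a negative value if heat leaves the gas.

V₁ = nRT₁/P₁ = 5.72×8.314×347/507 = 32.5 L.
Polytropic n=1.17: T₂ = T₁(V₁/V₂)^(n−1) = 347×(7.81)^0.17 = 492 K; P₂ = P₁(V₁/V₂)^n = 5620 kPa.
W = (P₁V₁−P₂V₂)/(n−1) = (507×32.5−5620×4.17)/0.17 = -40600 J.
ΔU = nCvΔT = 5.72×20.8×(492−347) = 17300 J.
Q = ΔU + W = -23300 J.

-23300 J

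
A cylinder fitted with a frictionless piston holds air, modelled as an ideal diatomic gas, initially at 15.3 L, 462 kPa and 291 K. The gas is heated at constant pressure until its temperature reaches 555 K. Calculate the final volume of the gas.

29.2 L

Isobaric: P stays 462 kPa; V/T = const ⇒ T₂ = 555 K, V₂ = 29.2 L.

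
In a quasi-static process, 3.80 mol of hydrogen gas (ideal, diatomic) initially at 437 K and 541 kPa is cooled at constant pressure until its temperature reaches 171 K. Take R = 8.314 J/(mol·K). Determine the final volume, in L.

9.99 L

V₁ = nRT₁/P₁ = 3.80×8.314×437/541 = 25.5 L.
Isobaric: P stays 541 kPa; V/T = const ⇒ T₂ = 171 K, V₂ = 9.99 L.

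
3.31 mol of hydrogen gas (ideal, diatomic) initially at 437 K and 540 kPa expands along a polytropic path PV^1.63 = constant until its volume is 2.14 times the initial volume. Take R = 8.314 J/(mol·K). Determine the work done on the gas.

V₁ = nRT₁/P₁ = 3.31×8.314×437/540 = 22.3 L.
Polytropic n=1.63: T₂ = T₁(V₁/V₂)^(n−1) = 437×(0.467)^0.63 = 271 K; P₂ = P₁(V₁/V₂)^n = 156 kPa.
W = (P₁V₁−P₂V₂)/(n−1) = (540×22.3−156×47.7)/0.63 = 7270 J.
Work done on the gas = −W_by = -7270 J.

-7270 J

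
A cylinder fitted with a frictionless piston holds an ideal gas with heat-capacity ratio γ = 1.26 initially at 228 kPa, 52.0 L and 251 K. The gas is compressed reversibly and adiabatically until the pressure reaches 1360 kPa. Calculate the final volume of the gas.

Adiabatic: T₂/T₁ = (P₂/P₁)^((γ−1)/γ) ⇒ T₂ = 251×(5.96)^0.206 = 363 K; V₂ = 12.6 L.

12.6 L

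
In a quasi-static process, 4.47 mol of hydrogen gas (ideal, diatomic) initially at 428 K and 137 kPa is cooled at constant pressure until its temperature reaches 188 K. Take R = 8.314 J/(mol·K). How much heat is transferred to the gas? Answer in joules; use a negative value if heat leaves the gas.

-31200 J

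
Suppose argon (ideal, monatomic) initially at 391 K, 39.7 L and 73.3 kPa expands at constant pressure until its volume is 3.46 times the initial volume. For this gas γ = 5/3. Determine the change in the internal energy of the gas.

n = P₁V₁/(RT₁) = 73.3×39.7/(8.314×391) = 0.895 mol.
Isobaric: P stays 73.3 kPa; V/T = const ⇒ T₂ = 1350 K, V₂ = 137 L.
For an ideal gas ΔU = nCvΔT with Cv = (3/2)R = 12.5 J/(mol·K).
ΔU = 0.895×12.5×(1350−391) = 10700 J.

10700 J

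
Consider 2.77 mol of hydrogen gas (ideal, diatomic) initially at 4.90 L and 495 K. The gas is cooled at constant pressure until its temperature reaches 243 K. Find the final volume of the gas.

2.41 L

P₁ = nRT₁/V₁ = 2.77×8.314×495/4.90 = 2330 kPa.
Isobaric: P stays 2330 kPa; V/T = const ⇒ T₂ = 243 K, V₂ = 2.41 L.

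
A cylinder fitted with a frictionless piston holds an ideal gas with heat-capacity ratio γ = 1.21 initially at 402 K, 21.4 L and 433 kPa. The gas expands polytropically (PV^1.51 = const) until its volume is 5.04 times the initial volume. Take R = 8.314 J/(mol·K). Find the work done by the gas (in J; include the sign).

n = P₁V₁/(RT₁) = 433×21.4/(8.314×402) = 2.77 mol.
Polytropic n=1.51: T₂ = T₁(V₁/V₂)^(n−1) = 402×(0.198)^0.51 = 176 K; P₂ = P₁(V₁/V₂)^n = 37.7 kPa.
W = (P₁V₁−P₂V₂)/(n−1) = (433×21.4−37.7×108)/0.51 = 10200 J.

10200 J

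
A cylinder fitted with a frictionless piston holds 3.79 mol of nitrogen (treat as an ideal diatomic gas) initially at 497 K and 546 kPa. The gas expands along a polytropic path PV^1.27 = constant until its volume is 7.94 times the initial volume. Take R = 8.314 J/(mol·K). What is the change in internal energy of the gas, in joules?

-16800 J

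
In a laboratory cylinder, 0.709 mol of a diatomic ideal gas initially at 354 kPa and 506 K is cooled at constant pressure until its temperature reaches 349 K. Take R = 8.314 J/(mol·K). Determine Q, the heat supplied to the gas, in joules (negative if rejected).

-3240 J

V₁ = nRT₁/P₁ = 0.709×8.314×506/354 = 8.43 L.
Isobaric: P stays 354 kPa; V/T = const ⇒ T₂ = 349 K, V₂ = 5.81 L.
W = PΔV = 354×(5.81−8.43) kPa·L = -925 J.
ΔU = nCvΔT = 0.709×20.8×(349−506) = -2310 J.
Q = ΔU + W = nCpΔT = -3240 J.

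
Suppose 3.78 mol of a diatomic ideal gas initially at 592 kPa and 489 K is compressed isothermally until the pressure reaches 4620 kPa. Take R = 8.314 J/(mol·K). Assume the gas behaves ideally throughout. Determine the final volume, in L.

3.33 L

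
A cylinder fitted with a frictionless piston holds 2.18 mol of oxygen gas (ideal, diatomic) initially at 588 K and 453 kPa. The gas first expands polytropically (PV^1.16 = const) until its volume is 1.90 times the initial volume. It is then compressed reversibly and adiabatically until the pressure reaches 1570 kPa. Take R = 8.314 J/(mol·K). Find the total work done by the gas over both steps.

-11900 J

V₁ = nRT₁/P₁ = 2.18×8.314×588/453 = 23.5 L.
Step 1 — Polytropic n=1.16: T₂ = T₁(V₁/V₂)^(n−1) = 588×(0.526)^0.16 = 531 K; P₂ = P₁(V₁/V₂)^n = 215 kPa.
W = (P₁V₁−P₂V₂)/(n−1) = (453×23.5−215×44.7)/0.16 = 6500 J.
ΔU = nCvΔT = 2.18×20.8×(531−588) = -2600 J.
Q = ΔU + W = 3900 J.
State after step 1: P = 215 kPa, V = 44.7 L, T = 531 K.
Step 2 — Adiabatic: T₂/T₁ = (P₂/P₁)^((γ−1)/γ) ⇒ T₂ = 531×(7.30)^0.286 = 936 K; V₂ = 10.8 L.
ΔU = nCvΔT = 2.18×20.8×(936−531) = 18400 J.
Q = 0 for an adiabatic process, so W = −ΔU = -18400 J.
Net over both steps: W = -11900 J, Q = 3900 J, ΔU = 15800 J.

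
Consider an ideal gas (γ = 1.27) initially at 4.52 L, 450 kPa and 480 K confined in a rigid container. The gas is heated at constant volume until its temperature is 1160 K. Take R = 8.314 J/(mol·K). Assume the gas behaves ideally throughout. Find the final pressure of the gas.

1090 kPa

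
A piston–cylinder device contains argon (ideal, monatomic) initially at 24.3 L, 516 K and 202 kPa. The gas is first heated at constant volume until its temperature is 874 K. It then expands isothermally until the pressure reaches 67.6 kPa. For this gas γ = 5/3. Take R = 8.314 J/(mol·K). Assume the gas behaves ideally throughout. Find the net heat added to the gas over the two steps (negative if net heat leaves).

n = P₁V₁/(RT₁) = 202×24.3/(8.314×516) = 1.14 mol.
Step 1 — Isochoric: V stays 24.3 L; P/T = const ⇒ T₂ = 874 K, P₂ = 342 kPa.
W = 0 (no volume change).
ΔU = nCvΔT = 1.14×12.5×(874−516) = 5110 J.
Q = ΔU = 5110 J.
State after step 1: P = 342 kPa, V = 24.3 L, T = 874 K.
Step 2 — Isothermal: T stays 874 K; PV = const ⇒ V₂ = 123 L, P₂ = 67.6 kPa.
ΔU = 0 (ideal gas, T constant).
W = nRT ln(V₂/V₁) = 1.14×8.314×874×ln(5.06) = 13500 J.
Q = ΔU + W = 13500 J.
Net over both steps: W = 13500 J, Q = 18600 J, ΔU = 5110 J.

18600 J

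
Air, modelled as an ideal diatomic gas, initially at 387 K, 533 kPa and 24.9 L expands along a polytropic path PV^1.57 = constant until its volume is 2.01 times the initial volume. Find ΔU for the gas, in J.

n = P₁V₁/(RT₁) = 533×24.9/(8.314×387) = 4.12 mol.
Polytropic n=1.57: T₂ = T₁(V₁/V₂)^(n−1) = 387×(0.498)^0.57 = 260 K; P₂ = P₁(V₁/V₂)^n = 178 kPa.
For an ideal gas ΔU = nCvΔT with Cv = (5/2)R = 20.8 J/(mol·K).
ΔU = 4.12×20.8×(260−387) = -10900 J.

-10900 J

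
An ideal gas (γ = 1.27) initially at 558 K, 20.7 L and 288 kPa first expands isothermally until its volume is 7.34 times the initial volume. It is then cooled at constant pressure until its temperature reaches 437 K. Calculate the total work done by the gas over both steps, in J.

10600 J

n = P₁V₁/(RT₁) = 288×20.7/(8.314×558) = 1.29 mol.
Step 1 — Isothermal: T stays 558 K; PV = const ⇒ V₂ = 152 L, P₂ = 39.2 kPa.
ΔU = 0 (ideal gas, T constant).
W = nRT ln(V₂/V₁) = 1.29×8.314×558×ln(7.34) = 11900 J.
Q = ΔU + W = 11900 J.
State after step 1: P = 39.2 kPa, V = 152 L, T = 558 K.
Step 2 — Isobaric: P stays 39.2 kPa; V/T = const ⇒ T₂ = 437 K, V₂ = 119 L.
W = PΔV = 39.2×(119−152) kPa·L = -1290 J.
ΔU = nCvΔT = 1.29×30.8×(437−558) = -4790 J.
Q = ΔU + W = nCpΔT = -6080 J.
Net over both steps: W = 10600 J, Q = 5800 J, ΔU = -4790 J.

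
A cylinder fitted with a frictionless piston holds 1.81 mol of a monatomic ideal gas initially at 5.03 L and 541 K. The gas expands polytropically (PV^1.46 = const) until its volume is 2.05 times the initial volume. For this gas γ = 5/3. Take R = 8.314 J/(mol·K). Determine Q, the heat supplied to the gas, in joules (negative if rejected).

P₁ = nRT₁/V₁ = 1.81×8.314×541/5.03 = 1620 kPa.
Polytropic n=1.46: T₂ = T₁(V₁/V₂)^(n−1) = 541×(0.488)^0.46 = 389 K; P₂ = P₁(V₁/V₂)^n = 567 kPa.
W = (P₁V₁−P₂V₂)/(n−1) = (1620×5.03−567×10.3)/0.46 = 4980 J.
ΔU = nCvΔT = 1.81×12.5×(389−541) = -3430 J.
Q = ΔU + W = 1540 J.

1540 J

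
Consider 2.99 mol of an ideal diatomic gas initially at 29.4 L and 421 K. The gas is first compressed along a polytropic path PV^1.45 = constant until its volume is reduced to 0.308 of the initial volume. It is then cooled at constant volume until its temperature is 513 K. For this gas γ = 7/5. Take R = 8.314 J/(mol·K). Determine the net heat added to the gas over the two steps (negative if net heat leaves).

-10500 J

P₁ = nRT₁/V₁ = 2.99×8.314×421/29.4 = 356 kPa.
Step 1 — Polytropic n=1.45: T₂ = T₁(V₁/V₂)^(n−1) = 421×(3.25)^0.45 = 715 K; P₂ = P₁(V₁/V₂)^n = 1960 kPa.
W = (P₁V₁−P₂V₂)/(n−1) = (356×29.4−1960×9.06)/0.45 = -16300 J.
ΔU = nCvΔT = 2.99×20.8×(715−421) = 18300 J.
Q = ΔU + W = 2030 J.
State after step 1: P = 1960 kPa, V = 9.06 L, T = 715 K.
Step 2 — Isochoric: V stays 9.06 L; P/T = const ⇒ T₂ = 513 K, P₂ = 1410 kPa.
W = 0 (no volume change).
ΔU = nCvΔT = 2.99×20.8×(513−715) = -12600 J.
Q = ΔU = -12600 J.
Net over both steps: W = -16300 J, Q = -10500 J, ΔU = 5720 J.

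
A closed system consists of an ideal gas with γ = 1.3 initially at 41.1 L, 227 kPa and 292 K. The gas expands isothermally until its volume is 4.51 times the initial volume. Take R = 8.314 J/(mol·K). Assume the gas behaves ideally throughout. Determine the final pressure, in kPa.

50.3 kPa

Isothermal: T stays 292 K; PV = const ⇒ V₂ = 185 L, P₂ = 50.3 kPa.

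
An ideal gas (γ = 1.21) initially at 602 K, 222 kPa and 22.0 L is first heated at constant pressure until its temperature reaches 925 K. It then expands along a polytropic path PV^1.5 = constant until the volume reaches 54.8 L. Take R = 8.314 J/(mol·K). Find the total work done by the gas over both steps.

5840 J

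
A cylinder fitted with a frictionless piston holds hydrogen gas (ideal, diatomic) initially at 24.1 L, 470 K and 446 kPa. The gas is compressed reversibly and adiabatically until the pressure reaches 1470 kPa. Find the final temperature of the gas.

661 K

Adiabatic: T₂/T₁ = (P₂/P₁)^((γ−1)/γ) ⇒ T₂ = 470×(3.30)^0.286 = 661 K; V₂ = 10.3 L.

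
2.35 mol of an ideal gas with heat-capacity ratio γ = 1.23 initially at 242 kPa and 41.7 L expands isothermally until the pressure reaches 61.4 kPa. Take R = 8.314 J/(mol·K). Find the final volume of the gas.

164 L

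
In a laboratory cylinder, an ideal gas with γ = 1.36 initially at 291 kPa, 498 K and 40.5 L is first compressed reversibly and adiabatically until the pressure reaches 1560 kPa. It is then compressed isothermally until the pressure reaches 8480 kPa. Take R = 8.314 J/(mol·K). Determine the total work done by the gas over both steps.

-49400 J

n = P₁V₁/(RT₁) = 291×40.5/(8.314×498) = 2.85 mol.
Step 1 — Adiabatic: T₂/T₁ = (P₂/P₁)^((γ−1)/γ) ⇒ T₂ = 498×(5.36)^0.265 = 777 K; V₂ = 11.8 L.
ΔU = nCvΔT = 2.85×23.1×(777−498) = 18300 J.
Q = 0 for an adiabatic process, so W = −ΔU = -18300 J.
State after step 1: P = 1560 kPa, V = 11.8 L, T = 777 K.
Step 2 — Isothermal: T stays 777 K; PV = const ⇒ V₂ = 2.17 L, P₂ = 8480 kPa.
ΔU = 0 (ideal gas, T constant).
W = nRT ln(V₂/V₁) = 2.85×8.314×777×ln(0.184) = -31100 J.
Q = ΔU + W = -31100 J.
Net over both steps: W = -49400 J, Q = -31100 J, ΔU = 18300 J.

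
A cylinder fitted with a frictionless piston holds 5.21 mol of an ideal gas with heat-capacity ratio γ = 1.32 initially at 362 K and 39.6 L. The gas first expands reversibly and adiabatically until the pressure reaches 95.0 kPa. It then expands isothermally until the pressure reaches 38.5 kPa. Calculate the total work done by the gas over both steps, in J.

24400 J

P₁ = nRT₁/V₁ = 5.21×8.314×362/39.6 = 396 kPa.
Step 1 — Adiabatic: T₂/T₁ = (P₂/P₁)^((γ−1)/γ) ⇒ T₂ = 362×(0.240)^0.242 = 256 K; V₂ = 117 L.
ΔU = nCvΔT = 5.21×26.0×(256−362) = -14300 J.
Q = 0 for an adiabatic process, so W = −ΔU = 14300 J.
State after step 1: P = 95.0 kPa, V = 117 L, T = 256 K.
Step 2 — Isothermal: T stays 256 K; PV = const ⇒ V₂ = 288 L, P₂ = 38.5 kPa.
ΔU = 0 (ideal gas, T constant).
W = nRT ln(V₂/V₁) = 5.21×8.314×256×ln(2.47) = 10000 J.
Q = ΔU + W = 10000 J.
Net over both steps: W = 24400 J, Q = 10000 J, ΔU = -14300 J.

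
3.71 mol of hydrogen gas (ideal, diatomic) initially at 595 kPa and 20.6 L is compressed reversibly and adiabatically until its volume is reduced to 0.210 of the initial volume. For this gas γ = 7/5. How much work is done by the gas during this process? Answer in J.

-26600 J

T₁ = P₁V₁/(nR) = 595×20.6/(3.71×8.314) = 397 K.
Adiabatic: TV^(γ−1) = const ⇒ T₂ = 397×(4.76)^0.400 = 742 K; PV^γ = const ⇒ P₂ = 5290 kPa.
ΔU = nCvΔT = 3.71×20.8×(742−397) = 26600 J.
Q = 0 for an adiabatic process, so W = −ΔU = -26600 J.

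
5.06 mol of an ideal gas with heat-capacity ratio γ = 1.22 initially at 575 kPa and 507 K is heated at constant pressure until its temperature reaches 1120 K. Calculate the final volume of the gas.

81.9 L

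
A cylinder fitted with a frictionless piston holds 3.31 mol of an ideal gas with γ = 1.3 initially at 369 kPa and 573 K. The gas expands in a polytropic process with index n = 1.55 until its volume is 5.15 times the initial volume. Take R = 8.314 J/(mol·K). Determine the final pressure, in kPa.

29.1 kPa

V₁ = nRT₁/P₁ = 3.31×8.314×573/369 = 42.7 L.
Polytropic n=1.55: T₂ = T₁(V₁/V₂)^(n−1) = 573×(0.194)^0.55 = 233 K; P₂ = P₁(V₁/V₂)^n = 29.1 kPa.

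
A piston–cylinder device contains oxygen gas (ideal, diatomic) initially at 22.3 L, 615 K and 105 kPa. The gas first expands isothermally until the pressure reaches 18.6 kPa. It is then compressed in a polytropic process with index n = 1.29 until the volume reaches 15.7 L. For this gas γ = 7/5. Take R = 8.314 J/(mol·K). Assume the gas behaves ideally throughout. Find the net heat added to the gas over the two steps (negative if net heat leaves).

n = P₁V₁/(RT₁) = 105×22.3/(8.314×615) = 0.458 mol.
Step 1 — Isothermal: T stays 615 K; PV = const ⇒ V₂ = 126 L, P₂ = 18.6 kPa.
ΔU = 0 (ideal gas, T constant).
W = nRT ln(V₂/V₁) = 0.458×8.314×615×ln(5.65) = 4050 J.
Q = ΔU + W = 4050 J.
State after step 1: P = 18.6 kPa, V = 126 L, T = 615 K.
Step 2 — Polytropic n=1.29: T₂ = T₁(V₁/V₂)^(n−1) = 615×(8.02)^0.29 = 1120 K; P₂ = P₁(V₁/V₂)^n = 273 kPa.
W = (P₁V₁−P₂V₂)/(n−1) = (18.6×126−273×15.7)/0.29 = -6690 J.
ΔU = nCvΔT = 0.458×20.8×(1120−615) = 4850 J.
Q = ΔU + W = -1840 J.
Net over both steps: W = -2640 J, Q = 2210 J, ΔU = 4850 J.

2210 J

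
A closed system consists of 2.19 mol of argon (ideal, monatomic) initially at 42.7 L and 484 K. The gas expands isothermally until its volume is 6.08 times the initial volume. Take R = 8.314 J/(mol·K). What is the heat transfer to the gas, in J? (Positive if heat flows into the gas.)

15900 J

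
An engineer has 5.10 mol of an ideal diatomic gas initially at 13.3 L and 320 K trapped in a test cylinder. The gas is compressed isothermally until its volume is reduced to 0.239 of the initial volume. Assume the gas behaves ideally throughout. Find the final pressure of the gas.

P₁ = nRT₁/V₁ = 5.10×8.314×320/13.3 = 1020 kPa.
Isothermal: T stays 320 K; PV = const ⇒ V₂ = 3.18 L, P₂ = 4270 kPa.

4270 kPa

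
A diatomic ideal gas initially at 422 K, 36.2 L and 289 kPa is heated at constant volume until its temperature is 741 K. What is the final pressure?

Isochoric: V stays 36.2 L; P/T = const ⇒ T₂ = 741 K, P₂ = 507 kPa.

507 kPa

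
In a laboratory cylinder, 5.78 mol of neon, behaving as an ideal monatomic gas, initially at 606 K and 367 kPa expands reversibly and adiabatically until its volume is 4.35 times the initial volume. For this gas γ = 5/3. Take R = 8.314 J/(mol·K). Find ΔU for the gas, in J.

V₁ = nRT₁/P₁ = 5.78×8.314×606/367 = 79.3 L.
Adiabatic: TV^(γ−1) = const ⇒ T₂ = 606×(0.230)^0.667 = 227 K; PV^γ = const ⇒ P₂ = 31.7 kPa.
For an ideal gas ΔU = nCvΔT with Cv = (3/2)R = 12.5 J/(mol·K).
ΔU = 5.78×12.5×(227−606) = -27300 J.

-27300 J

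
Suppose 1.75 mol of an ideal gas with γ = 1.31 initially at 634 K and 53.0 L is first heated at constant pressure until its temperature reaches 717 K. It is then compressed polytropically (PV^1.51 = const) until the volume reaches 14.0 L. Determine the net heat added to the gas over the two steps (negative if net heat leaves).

19600 J

P₁ = nRT₁/V₁ = 1.75×8.314×634/53.0 = 174 kPa.
Step 1 — Isobaric: P stays 174 kPa; V/T = const ⇒ T₂ = 717 K, V₂ = 59.9 L.
W = PΔV = 174×(59.9−53.0) kPa·L = 1210 J.
ΔU = nCvΔT = 1.75×26.8×(717−634) = 3900 J.
Q = ΔU + W = nCpΔT = 5100 J.
State after step 1: P = 174 kPa, V = 59.9 L, T = 717 K.
Step 2 — Polytropic n=1.51: T₂ = T₁(V₁/V₂)^(n−1) = 717×(4.28)^0.51 = 1510 K; P₂ = P₁(V₁/V₂)^n = 1560 kPa.
W = (P₁V₁−P₂V₂)/(n−1) = (174×59.9−1560×14.0)/0.51 = -22500 J.
ΔU = nCvΔT = 1.75×26.8×(1510−717) = 37000 J.
Q = ΔU + W = 14500 J.
Net over both steps: W = -21300 J, Q = 19600 J, ΔU = 40900 J.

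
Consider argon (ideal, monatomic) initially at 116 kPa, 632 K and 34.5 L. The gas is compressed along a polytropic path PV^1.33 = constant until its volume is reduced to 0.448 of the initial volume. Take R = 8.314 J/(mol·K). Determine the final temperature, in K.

Polytropic n=1.33: T₂ = T₁(V₁/V₂)^(n−1) = 632×(2.23)^0.33 = 824 K; P₂ = P₁(V₁/V₂)^n = 337 kPa.

824 K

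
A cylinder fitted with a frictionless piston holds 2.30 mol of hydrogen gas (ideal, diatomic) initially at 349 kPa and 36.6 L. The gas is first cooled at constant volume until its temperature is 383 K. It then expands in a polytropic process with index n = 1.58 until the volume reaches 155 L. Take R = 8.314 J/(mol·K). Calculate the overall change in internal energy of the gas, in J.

T₁ = P₁V₁/(nR) = 349×36.6/(2.30×8.314) = 668 K.
Step 1 — Isochoric: V stays 36.6 L; P/T = const ⇒ T₂ = 383 K, P₂ = 200 kPa.
W = 0 (no volume change).
ΔU = nCvΔT = 2.30×20.8×(383−668) = -13600 J.
Q = ΔU = -13600 J.
State after step 1: P = 200 kPa, V = 36.6 L, T = 383 K.
Step 2 — Polytropic n=1.58: T₂ = T₁(V₁/V₂)^(n−1) = 383×(0.236)^0.58 = 166 K; P₂ = P₁(V₁/V₂)^n = 20.5 kPa.
W = (P₁V₁−P₂V₂)/(n−1) = (200×36.6−20.5×155)/0.58 = 7160 J.
ΔU = nCvΔT = 2.30×20.8×(166−383) = -10400 J.
Q = ΔU + W = -3220 J.
Net over both steps: W = 7160 J, Q = -16800 J, ΔU = -24000 J.

-24000 J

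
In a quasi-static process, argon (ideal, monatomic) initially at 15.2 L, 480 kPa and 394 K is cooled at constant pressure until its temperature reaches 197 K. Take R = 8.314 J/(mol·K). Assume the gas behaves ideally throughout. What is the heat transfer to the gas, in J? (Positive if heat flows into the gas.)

n = P₁V₁/(RT₁) = 480×15.2/(8.314×394) = 2.23 mol.
Isobaric: P stays 480 kPa; V/T = const ⇒ T₂ = 197 K, V₂ = 7.60 L.
W = PΔV = 480×(7.60−15.2) kPa·L = -3650 J.
ΔU = nCvΔT = 2.23×12.5×(197−394) = -5470 J.
Q = ΔU + W = nCpΔT = -9120 J.

-9120 J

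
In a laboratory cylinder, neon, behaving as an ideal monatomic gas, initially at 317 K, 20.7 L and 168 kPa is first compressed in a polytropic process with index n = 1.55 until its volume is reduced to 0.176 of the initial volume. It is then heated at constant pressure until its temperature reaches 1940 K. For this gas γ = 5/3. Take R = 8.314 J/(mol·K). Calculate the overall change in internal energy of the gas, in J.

n = P₁V₁/(RT₁) = 168×20.7/(8.314×317) = 1.32 mol.
Step 1 — Polytropic n=1.55: T₂ = T₁(V₁/V₂)^(n−1) = 317×(5.68)^0.55 = 824 K; P₂ = P₁(V₁/V₂)^n = 2480 kPa.
W = (P₁V₁−P₂V₂)/(n−1) = (168×20.7−2480×3.64)/0.55 = -10100 J.
ΔU = nCvΔT = 1.32×12.5×(824−317) = 8350 J.
Q = ΔU + W = -1770 J.
State after step 1: P = 2480 kPa, V = 3.64 L, T = 824 K.
Step 2 — Isobaric: P stays 2480 kPa; V/T = const ⇒ T₂ = 1940 K, V₂ = 8.58 L.
W = PΔV = 2480×(8.58−3.64) kPa·L = 12200 J.
ΔU = nCvΔT = 1.32×12.5×(1940−824) = 18400 J.
Q = ΔU + W = nCpΔT = 30600 J.
Net over both steps: W = 2120 J, Q = 28800 J, ΔU = 26700 J.

26700 J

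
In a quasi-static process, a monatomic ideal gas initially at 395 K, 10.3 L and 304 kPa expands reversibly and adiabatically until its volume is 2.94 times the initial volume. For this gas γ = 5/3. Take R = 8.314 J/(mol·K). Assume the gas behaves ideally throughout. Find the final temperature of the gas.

192 K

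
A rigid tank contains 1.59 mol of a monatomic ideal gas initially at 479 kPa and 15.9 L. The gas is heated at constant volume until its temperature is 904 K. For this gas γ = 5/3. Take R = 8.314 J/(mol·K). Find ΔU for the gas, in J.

T₁ = P₁V₁/(nR) = 479×15.9/(1.59×8.314) = 576 K.
Isochoric: V stays 15.9 L; P/T = const ⇒ T₂ = 904 K, P₂ = 752 kPa.
For an ideal gas ΔU = nCvΔT with Cv = (3/2)R = 12.5 J/(mol·K).
ΔU = 1.59×12.5×(904−576) = 6500 J.

6500 J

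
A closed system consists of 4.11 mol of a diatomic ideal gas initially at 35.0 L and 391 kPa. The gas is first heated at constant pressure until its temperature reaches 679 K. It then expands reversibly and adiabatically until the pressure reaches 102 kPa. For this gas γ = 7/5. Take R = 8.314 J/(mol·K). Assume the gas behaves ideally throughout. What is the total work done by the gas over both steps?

28000 J

T₁ = P₁V₁/(nR) = 391×35.0/(4.11×8.314) = 400 K.
Step 1 — Isobaric: P stays 391 kPa; V/T = const ⇒ T₂ = 679 K, V₂ = 59.3 L.
W = PΔV = 391×(59.3−35.0) kPa·L = 9520 J.
ΔU = nCvΔT = 4.11×20.8×(679−400) = 23800 J.
Q = ΔU + W = nCpΔT = 33300 J.
State after step 1: P = 391 kPa, V = 59.3 L, T = 679 K.
Step 2 — Adiabatic: T₂/T₁ = (P₂/P₁)^((γ−1)/γ) ⇒ T₂ = 679×(0.261)^0.286 = 463 K; V₂ = 155 L.
ΔU = nCvΔT = 4.11×20.8×(463−679) = -18500 J.
Q = 0 for an adiabatic process, so W = −ΔU = 18500 J.
Net over both steps: W = 28000 J, Q = 33300 J, ΔU = 5300 J.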